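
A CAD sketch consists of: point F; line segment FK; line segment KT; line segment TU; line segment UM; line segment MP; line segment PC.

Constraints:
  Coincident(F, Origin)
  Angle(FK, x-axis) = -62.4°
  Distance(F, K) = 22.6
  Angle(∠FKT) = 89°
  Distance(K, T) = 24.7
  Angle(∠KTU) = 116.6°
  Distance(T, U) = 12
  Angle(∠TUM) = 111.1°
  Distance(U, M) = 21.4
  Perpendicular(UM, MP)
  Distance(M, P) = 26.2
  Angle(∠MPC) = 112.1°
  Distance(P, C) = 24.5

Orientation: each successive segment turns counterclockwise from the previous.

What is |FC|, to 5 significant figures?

36.923

F is at the origin; FK runs at -62.4° with length 22.6, so K = (10.470, -20.028). ∠FKT = 89.0° gives KT at 28.600° from the x-axis; with |KT| = 24.7, T = (32.157, -8.2045). ∠KTU = 116.6° gives TU at 92.000° from the x-axis; with |TU| = 12.0, U = (31.738, 3.7882). ∠TUM = 111.1° gives UM at 160.90° from the x-axis; with |UM| = 21.4, M = (11.516, 10.791). UM is perpendicular to MP, so MP runs at -109.10°; with |MP| = 26.2, P = (2.9429, -13.967). ∠MPC = 112.1° gives PC at -41.200° from the x-axis; with |PC| = 24.5, C = (21.377, -30.105). Then |FC| = |C − F| = 36.923.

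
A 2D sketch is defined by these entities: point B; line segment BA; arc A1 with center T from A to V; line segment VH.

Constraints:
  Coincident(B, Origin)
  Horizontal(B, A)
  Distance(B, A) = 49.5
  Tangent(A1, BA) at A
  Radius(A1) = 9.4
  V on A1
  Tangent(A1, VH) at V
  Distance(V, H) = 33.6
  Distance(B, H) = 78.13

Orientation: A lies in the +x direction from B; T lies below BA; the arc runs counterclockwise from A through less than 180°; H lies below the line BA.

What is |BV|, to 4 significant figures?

46.03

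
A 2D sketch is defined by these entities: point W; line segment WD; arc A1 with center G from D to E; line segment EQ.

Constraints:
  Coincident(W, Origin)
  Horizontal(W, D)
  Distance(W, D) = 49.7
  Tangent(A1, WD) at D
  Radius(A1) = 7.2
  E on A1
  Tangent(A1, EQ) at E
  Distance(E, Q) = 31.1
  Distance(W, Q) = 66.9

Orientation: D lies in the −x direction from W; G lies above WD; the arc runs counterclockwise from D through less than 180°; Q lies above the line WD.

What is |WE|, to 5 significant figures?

44.129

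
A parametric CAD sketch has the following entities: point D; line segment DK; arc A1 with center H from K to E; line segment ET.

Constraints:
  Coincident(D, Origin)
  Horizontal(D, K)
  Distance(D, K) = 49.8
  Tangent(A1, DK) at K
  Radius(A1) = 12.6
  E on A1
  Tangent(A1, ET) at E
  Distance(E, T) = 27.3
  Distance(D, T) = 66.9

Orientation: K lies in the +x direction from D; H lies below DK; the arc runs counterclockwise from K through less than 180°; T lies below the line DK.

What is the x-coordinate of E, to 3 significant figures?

38.7

Checks: ∠(HK, KD) = 90.00° ✓; |HE| = 12.60 ✓; ∠(HE, ET) = 90.00° ✓; |ET| = 27.30 ✓; |DT| = 66.90 ✓.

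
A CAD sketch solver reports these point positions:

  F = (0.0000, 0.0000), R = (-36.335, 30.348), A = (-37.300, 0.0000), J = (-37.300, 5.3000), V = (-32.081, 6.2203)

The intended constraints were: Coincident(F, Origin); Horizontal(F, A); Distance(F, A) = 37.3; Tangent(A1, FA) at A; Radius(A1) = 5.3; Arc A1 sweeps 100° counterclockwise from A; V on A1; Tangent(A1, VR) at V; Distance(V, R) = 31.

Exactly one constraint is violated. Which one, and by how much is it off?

Distance(V, R) = 31 — off by 6.50.

F = (0.00, 0.00) ✓; F.y = 0.00, A.y = 0.00 ✓; |FA| = 37.30 ✓; ∠(JA, AF) = 90.00° ✓; |JA| = 5.300 ✓; bearing(J→V) − bearing(J→A) = 100.0° ✓; |JV| = 5.300 ✓; ∠(JV, VR) = 90.00° ✓; |VR| = 24.50 ✗.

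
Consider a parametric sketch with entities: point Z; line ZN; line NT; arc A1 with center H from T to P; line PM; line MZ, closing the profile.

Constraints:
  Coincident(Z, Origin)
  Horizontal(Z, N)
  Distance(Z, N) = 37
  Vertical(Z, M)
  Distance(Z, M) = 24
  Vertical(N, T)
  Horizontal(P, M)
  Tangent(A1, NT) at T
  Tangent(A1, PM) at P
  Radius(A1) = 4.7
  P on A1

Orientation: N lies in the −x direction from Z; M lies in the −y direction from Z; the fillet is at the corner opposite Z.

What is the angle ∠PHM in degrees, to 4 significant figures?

81.72°

Z is at the origin; Z and N share the same y with |ZN| = 37.0 and N on the −x side, so N = (-37.00, 0.000). ZM is vertical with |ZM| = 24.0 and M on the −y side, so M = (0.000, -24.00). The virtual corner opposite Z is at (-37.00, -24.00). Since A1 is tangent to NT there, HT ⟂ NT and the tangent condition forces HP to be normal to PM, with radius 4.7, so the center H sits 4.7 in from both sides at H = (-32.30, -19.30). That places the tangent points at T = (-37.00, -19.30) on NT and P = (-32.30, -24.00) on PM. Then cos ∠PHM = HP·HM / (|HP||HM|), giving 81.72°.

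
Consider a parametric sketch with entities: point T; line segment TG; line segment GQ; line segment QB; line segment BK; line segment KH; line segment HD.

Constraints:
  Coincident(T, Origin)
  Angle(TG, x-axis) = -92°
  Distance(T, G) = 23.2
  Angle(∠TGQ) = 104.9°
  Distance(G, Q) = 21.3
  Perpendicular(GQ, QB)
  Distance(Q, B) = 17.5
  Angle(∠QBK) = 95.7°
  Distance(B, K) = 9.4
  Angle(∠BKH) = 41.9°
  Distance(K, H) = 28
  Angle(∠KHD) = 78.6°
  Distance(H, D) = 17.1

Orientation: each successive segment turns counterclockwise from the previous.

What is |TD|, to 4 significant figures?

48.13

T is at the origin; TG runs at -92.0° with length 23.2, so G = (-0.8097, -23.19). ∠TGQ = 104.9° gives GQ at -16.90° from the x-axis; with |GQ| = 21.3, Q = (19.57, -29.38). GQ ⟂ QB, so QB runs at 73.10°; with |QB| = 17.5, B = (24.66, -12.63). ∠QBK = 95.7° gives BK at 157.4° from the x-axis; with |BK| = 9.4, K = (15.98, -9.021). ∠BKH = 41.9° gives KH at -64.50° from the x-axis; with |KH| = 28.0, H = (28.03, -34.29). ∠KHD = 78.6° gives HD at 36.90° from the x-axis; with |HD| = 17.1, D = (41.71, -24.03). Then |TD| = |D − T| = 48.13.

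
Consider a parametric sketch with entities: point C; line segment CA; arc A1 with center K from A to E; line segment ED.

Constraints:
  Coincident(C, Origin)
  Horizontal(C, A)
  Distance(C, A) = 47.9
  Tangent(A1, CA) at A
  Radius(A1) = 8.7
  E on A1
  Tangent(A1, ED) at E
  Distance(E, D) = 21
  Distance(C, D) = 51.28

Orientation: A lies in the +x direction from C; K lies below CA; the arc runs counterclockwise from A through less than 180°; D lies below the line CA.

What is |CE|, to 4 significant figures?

40.38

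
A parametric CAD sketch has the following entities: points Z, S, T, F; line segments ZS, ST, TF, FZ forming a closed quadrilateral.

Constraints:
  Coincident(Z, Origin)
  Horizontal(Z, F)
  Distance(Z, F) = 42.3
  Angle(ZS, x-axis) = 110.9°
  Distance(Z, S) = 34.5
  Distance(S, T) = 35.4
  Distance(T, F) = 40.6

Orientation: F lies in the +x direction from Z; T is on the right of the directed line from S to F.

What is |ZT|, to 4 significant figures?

1.724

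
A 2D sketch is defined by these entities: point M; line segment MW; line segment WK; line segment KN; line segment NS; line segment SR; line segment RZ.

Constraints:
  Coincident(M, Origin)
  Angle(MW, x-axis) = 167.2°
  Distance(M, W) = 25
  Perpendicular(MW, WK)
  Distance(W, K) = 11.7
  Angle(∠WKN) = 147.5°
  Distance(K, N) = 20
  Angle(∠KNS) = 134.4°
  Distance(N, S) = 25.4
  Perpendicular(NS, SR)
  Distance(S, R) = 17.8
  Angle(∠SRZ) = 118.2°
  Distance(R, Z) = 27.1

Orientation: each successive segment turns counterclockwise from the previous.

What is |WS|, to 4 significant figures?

49.09

M is at the origin; MW runs at 167.2° with length 25.0, so W = (-24.38, 5.539). MW ⟂ WK, so WK runs at -102.8°; with |WK| = 11.7, K = (-26.97, -5.871). ∠WKN = 147.5° gives KN at -70.30° from the x-axis; with |KN| = 20.0, N = (-20.23, -24.70). ∠KNS = 134.4° gives NS at -24.70° from the x-axis; with |NS| = 25.4, S = (2.847, -35.31). Then |WS| = |S − W| = 49.09.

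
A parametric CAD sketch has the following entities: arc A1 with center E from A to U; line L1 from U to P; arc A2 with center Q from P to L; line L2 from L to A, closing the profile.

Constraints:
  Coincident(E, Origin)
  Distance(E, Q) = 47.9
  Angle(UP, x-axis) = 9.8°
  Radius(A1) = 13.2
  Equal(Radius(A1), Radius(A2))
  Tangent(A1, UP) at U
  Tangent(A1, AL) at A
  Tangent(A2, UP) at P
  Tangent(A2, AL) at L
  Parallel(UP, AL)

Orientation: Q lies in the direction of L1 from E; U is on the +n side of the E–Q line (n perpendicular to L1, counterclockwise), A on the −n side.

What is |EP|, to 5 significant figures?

49.686

The slot axis is L1's direction at 9.8°, so u = (cos 9.8°, sin 9.8°) = (0.98541, 0.17021) and n = (−sin 9.8°, cos 9.8°) = (-0.17021, 0.98541). E is at the origin and Q lies 47.9 along u from E, so Q = 47.9·u = (47.201, 8.1530). Tangency of A1 to both parallel lines with radius 13.2 puts U and A at E ± 13.2·n: U = (-2.2468, 13.007), A = (2.2468, -13.007). Equal radii place P and L the same way about Q: P = Q + 13.2·n = (44.954, 21.160), L = Q − 13.2·n = (49.448, -4.8543). Then |EP| = |P − E| = 49.686.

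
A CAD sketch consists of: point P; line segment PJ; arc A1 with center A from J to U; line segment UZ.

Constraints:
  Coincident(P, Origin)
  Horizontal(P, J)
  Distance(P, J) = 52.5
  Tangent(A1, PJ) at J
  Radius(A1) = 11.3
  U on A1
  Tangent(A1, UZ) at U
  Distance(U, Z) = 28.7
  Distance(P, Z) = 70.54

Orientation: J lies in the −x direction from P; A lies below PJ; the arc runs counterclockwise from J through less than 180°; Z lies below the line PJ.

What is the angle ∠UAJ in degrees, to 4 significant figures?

103.5°

P is at the origin; PJ is horizontal with |PJ| = 52.5 and J on the −x side, so J = (-52.50, 0.000). Since A1 is tangent to PJ there, AJ ⟂ PJ, so A = J + (0, -11.3) = (-52.50, -11.30). Since AU ⟂ UZ (tangency), |AZ| = √(11.3² + 28.7²) = 30.84 regardless of where U sits on A1. So Z lies on both circle(P, 70.54) and circle(A, 30.84); the below-PJ intersection is Z = (-56.79, -41.84). U is the foot of the tangent from Z: U = (-63.49, -13.94).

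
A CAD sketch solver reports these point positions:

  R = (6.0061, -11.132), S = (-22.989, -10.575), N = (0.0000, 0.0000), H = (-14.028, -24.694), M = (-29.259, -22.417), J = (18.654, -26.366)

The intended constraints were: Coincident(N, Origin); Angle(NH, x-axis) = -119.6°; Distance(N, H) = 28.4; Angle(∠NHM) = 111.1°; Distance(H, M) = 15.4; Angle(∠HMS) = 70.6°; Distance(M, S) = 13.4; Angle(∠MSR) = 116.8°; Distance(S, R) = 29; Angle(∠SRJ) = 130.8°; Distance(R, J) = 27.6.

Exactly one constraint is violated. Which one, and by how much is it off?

Distance(R, J) = 27.6 — off by 7.80.

N = (0.00, 0.00) ✓; NH at -119.6° ✓; |NH| = 28.40 ✓; ∠NHM = 111.1° ✓; |HM| = 15.40 ✓; ∠HMS = 70.60° ✓; |MS| = 13.40 ✓; ∠MSR = 116.8° ✓; |SR| = 29.00 ✓; ∠SRJ = 130.8° ✓; |RJ| = 19.80 ✗.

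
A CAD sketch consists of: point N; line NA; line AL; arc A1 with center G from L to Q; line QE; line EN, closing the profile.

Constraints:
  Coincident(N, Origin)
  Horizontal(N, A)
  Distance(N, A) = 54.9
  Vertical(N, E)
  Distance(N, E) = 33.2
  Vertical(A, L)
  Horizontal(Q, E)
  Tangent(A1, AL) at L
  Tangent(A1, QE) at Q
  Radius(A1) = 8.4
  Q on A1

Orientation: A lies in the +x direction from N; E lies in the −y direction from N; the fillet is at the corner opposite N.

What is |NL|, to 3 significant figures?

60.2

N is at the origin; N and A share the same y with |NA| = 54.9 and A on the +x side, so A = (54.9, 0.00). N and E share the same x with |NE| = 33.2 and E on the −y side, so E = (0.00, -33.2). The virtual corner opposite N is at (54.9, -33.2). Since A1 is tangent to AL there, GL ⟂ AL and the tangent condition forces GQ to be normal to QE, with radius 8.4, so the center G sits 8.4 in from both sides at G = (46.5, -24.8). That places the tangent points at L = (54.9, -24.8) on AL and Q = (46.5, -33.2) on QE. Then |NL| = |L − N| = 60.2.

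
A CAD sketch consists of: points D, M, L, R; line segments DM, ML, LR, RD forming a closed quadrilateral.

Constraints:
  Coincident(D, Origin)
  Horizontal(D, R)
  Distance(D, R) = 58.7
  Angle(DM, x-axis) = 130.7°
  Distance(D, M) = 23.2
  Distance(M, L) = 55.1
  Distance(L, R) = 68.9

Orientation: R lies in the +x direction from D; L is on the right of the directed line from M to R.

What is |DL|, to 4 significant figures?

35.50

Checks: |ML| = 55.10 ✓; |LR| = 68.90 ✓.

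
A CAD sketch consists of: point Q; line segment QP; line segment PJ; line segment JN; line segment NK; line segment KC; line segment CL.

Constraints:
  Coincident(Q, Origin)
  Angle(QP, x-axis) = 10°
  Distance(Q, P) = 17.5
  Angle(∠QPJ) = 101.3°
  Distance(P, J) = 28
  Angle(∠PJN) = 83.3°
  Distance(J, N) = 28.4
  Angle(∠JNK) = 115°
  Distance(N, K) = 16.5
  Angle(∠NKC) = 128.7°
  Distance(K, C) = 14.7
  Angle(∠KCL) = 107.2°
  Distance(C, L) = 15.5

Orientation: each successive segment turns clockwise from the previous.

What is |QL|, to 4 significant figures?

7.979

∠NKC = 128.7° gives KC at 78.30° from the x-axis; with |KC| = 14.7, C = (-7.614, -3.099). ∠KCL = 107.2° gives CL at 5.500° from the x-axis; with |CL| = 15.5, L = (7.814, -1.614). Then |QL| = |L − Q| = 7.979.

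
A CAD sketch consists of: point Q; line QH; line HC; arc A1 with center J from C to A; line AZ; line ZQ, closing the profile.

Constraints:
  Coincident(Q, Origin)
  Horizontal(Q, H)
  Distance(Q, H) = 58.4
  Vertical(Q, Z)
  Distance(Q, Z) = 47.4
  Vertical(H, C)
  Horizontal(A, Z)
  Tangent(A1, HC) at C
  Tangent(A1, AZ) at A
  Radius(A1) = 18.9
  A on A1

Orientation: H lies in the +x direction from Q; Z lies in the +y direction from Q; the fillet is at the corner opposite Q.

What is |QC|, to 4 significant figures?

64.98

Q is at the origin; QH is horizontal with |QH| = 58.4 and H on the +x side, so H = (58.40, 0.000). QZ is vertical with |QZ| = 47.4 and Z on the +y side, so Z = (0.000, 47.40). The virtual corner opposite Q is at (58.40, 47.40). A1 meets HC tangentially, so JC is at right angles to HC and A1 meets AZ tangentially, so JA is at right angles to AZ, with radius 18.9, so the center J sits 18.9 in from both sides at J = (39.50, 28.50). That places the tangent points at C = (58.40, 28.50) on HC and A = (39.50, 47.40) on AZ. Then |QC| = |C − Q| = 64.98.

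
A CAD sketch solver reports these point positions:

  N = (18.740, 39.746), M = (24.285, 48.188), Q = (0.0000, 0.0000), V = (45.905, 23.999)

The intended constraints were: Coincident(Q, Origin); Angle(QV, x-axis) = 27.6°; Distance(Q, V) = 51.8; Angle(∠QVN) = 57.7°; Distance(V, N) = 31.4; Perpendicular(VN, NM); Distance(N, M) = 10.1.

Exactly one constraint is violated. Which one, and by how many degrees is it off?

Perpendicular(VN, NM) — off by 3.20°.

Q = (0.00, 0.00) ✓; QV at 27.60° ✓; |QV| = 51.80 ✓; ∠QVN = 57.70° ✓; |VN| = 31.40 ✓; ∠(VN, NM) = 93.20° ✗; |NM| = 10.10 ✓.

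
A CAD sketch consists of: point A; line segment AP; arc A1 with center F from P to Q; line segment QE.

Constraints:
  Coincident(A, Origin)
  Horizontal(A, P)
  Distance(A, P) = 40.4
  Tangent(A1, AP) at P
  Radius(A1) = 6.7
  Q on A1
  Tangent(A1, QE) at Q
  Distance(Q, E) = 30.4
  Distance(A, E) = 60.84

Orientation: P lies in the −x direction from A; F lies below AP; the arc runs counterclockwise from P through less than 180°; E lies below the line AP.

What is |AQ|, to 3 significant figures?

47.5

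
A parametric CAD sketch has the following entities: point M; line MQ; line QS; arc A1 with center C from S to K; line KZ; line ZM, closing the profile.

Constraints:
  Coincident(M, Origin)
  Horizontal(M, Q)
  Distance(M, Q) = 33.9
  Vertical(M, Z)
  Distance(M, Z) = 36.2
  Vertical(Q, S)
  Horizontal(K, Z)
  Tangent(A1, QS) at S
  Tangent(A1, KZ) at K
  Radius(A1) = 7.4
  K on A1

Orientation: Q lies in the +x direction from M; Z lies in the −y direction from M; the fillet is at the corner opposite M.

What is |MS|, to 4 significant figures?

44.48

M is at the origin; M and Q share the same y with |MQ| = 33.9 and Q on the +x side, so Q = (33.90, 0.000). MZ is vertical with |MZ| = 36.2 and Z on the −y side, so Z = (0.000, -36.20). The virtual corner opposite M is at (33.90, -36.20). Since A1 is tangent to QS there, CS ⟂ QS and since A1 is tangent to KZ there, CK ⟂ KZ, with radius 7.4, so the center C sits 7.4 in from both sides at C = (26.50, -28.80). That places the tangent points at S = (33.90, -28.80) on QS and K = (26.50, -36.20) on KZ. Then |MS| = |S − M| = 44.48.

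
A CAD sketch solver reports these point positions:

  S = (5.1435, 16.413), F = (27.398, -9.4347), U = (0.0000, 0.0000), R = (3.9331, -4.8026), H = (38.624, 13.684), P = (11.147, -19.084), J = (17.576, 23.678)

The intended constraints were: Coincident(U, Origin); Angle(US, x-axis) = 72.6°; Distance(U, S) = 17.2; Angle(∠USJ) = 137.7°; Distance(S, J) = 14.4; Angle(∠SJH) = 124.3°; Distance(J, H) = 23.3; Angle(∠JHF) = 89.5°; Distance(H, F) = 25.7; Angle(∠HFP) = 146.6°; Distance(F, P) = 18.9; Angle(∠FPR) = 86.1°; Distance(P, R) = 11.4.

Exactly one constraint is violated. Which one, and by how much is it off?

Distance(P, R) = 11.4 — off by 4.60.

U = (0.00, 0.00) ✓; US at 72.60° ✓; |US| = 17.20 ✓; ∠USJ = 137.7° ✓; |SJ| = 14.40 ✓; ∠SJH = 124.3° ✓; |JH| = 23.30 ✓; ∠JHF = 89.50° ✓; |HF| = 25.70 ✓; ∠HFP = 146.6° ✓; |FP| = 18.90 ✓; ∠FPR = 86.10° ✓; |PR| = 16.00 ✗.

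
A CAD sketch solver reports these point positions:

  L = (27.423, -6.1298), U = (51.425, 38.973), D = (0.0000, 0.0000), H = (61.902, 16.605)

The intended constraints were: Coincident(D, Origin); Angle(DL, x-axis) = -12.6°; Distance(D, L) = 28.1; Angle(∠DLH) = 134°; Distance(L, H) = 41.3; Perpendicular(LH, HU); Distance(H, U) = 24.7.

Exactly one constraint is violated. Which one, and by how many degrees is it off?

Perpendicular(LH, HU) — off by 8.30°.

D = (0.00, 0.00) ✓; DL at -12.60° ✓; |DL| = 28.10 ✓; ∠DLH = 134.0° ✓; |LH| = 41.30 ✓; ∠(LH, HU) = 81.70° ✗; |HU| = 24.70 ✓.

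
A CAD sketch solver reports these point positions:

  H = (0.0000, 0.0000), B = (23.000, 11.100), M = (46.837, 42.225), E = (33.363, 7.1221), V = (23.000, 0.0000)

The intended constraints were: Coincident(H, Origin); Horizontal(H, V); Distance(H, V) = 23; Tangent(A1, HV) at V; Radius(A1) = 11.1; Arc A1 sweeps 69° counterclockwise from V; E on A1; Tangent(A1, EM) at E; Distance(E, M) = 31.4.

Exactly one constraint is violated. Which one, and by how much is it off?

Distance(E, M) = 31.4 — off by 6.20.

H = (0.00, 0.00) ✓; H.y = 0.00, V.y = 0.00 ✓; |HV| = 23.00 ✓; ∠(BV, VH) = 90.00° ✓; |BV| = 11.10 ✓; bearing(B→E) − bearing(B→V) = 69.00° ✓; |BE| = 11.10 ✓; ∠(BE, EM) = 90.00° ✓; |EM| = 37.60 ✗.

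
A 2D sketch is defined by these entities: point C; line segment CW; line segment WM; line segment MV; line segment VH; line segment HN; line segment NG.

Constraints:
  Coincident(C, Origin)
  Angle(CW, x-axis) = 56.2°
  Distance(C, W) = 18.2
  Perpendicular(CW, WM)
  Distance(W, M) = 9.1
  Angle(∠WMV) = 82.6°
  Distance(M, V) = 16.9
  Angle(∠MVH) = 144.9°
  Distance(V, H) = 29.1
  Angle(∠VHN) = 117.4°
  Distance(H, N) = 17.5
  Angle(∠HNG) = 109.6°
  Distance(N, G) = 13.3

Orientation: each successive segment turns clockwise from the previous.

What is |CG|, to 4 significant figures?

30.75

C is at the origin; CW runs at 56.2° with length 18.2, so W = (10.12, 15.12). CW ⟂ WM, so WM runs at -33.80°; with |WM| = 9.1, M = (17.69, 10.06). ∠WMV = 82.6° gives MV at -131.2° from the x-axis; with |MV| = 16.9, V = (6.555, -2.654). ∠MVH = 144.9° gives VH at -166.3° from the x-axis; with |VH| = 29.1, H = (-21.72, -9.546). ∠VHN = 117.4° gives HN at 131.1° from the x-axis; with |HN| = 17.5, N = (-33.22, 3.641). ∠HNG = 109.6° gives NG at 60.70° from the x-axis; with |NG| = 13.3, G = (-26.71, 15.24). Then |CG| = |G − C| = 30.75.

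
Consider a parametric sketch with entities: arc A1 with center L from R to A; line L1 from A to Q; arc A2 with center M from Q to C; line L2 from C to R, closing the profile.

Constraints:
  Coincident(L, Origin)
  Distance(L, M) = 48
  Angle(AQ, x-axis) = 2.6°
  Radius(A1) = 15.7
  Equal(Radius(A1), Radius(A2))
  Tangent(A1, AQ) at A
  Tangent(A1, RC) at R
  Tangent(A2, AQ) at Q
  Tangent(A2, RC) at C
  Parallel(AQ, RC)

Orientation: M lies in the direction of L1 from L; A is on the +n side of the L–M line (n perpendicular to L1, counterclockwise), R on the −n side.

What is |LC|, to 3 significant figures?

50.5

Tangency of A1 to both parallel lines with radius 15.7 puts A and R at L ± 15.7·n: A = (-0.712, 15.7), R = (0.712, -15.7). Equal radii place Q and C the same way about M: Q = M + 15.7·n = (47.2, 17.9), C = M − 15.7·n = (48.7, -13.5). Then |LC| = |C − L| = 50.5.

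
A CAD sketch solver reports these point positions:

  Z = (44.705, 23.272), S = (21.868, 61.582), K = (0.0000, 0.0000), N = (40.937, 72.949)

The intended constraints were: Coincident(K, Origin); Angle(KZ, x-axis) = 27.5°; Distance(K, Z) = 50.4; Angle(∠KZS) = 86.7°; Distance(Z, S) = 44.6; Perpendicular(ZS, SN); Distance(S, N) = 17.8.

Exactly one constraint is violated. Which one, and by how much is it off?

Distance(S, N) = 17.8 — off by 4.40.

K = (0.00, 0.00) ✓; KZ at 27.50° ✓; |KZ| = 50.40 ✓; ∠KZS = 86.70° ✓; |ZS| = 44.60 ✓; ∠(ZS, SN) = 90.00° ✓; |SN| = 22.20 ✗.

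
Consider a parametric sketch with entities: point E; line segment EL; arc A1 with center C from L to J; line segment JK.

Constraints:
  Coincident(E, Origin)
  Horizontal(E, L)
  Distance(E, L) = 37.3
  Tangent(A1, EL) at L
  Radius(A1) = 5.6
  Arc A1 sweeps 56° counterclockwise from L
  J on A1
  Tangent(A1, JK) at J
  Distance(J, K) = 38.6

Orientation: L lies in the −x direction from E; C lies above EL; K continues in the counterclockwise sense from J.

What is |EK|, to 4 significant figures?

36.20

E is at the origin; E and L share the same y with |EL| = 37.3 and L on the −x side, so L = (-37.30, 0.000). A1 meets EL tangentially, so CL is at right angles to EL, so C = L + (0, 5.6) = (-37.30, 5.600). On A1, L sits at bearing -90° from C; a 56° counterclockwise sweep puts J at bearing -34°, so J = C + 5.6·(cos -34°, sin -34°) = (-32.66, 2.469). Tangency of A1 to JK means the radius CJ is perpendicular to JK, so JK runs along (−sin -34°, cos -34°); with |JK| = 38.6, K = (-11.07, 34.47). Then |EK| = |K − E| = 36.20.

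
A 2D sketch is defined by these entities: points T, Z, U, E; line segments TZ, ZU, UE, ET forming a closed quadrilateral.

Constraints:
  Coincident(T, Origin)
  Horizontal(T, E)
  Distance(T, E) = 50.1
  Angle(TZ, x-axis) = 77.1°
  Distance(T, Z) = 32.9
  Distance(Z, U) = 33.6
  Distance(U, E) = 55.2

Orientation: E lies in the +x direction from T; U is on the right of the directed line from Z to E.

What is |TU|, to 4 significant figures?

5.165

Checks: |ZU| = 33.60 ✓; |UE| = 55.20 ✓.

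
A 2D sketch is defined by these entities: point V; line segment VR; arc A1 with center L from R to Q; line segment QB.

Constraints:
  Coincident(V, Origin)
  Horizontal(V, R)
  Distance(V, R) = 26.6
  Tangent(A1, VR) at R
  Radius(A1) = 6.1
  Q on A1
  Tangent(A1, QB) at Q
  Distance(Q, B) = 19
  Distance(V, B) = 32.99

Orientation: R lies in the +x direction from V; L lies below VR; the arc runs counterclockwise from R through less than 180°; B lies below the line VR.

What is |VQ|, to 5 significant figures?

21.454

Checks: |LQ| = 6.100 ✓; ∠(LQ, QB) = 90.00° ✓; |QB| = 19.00 ✓; |VB| = 32.99 ✓.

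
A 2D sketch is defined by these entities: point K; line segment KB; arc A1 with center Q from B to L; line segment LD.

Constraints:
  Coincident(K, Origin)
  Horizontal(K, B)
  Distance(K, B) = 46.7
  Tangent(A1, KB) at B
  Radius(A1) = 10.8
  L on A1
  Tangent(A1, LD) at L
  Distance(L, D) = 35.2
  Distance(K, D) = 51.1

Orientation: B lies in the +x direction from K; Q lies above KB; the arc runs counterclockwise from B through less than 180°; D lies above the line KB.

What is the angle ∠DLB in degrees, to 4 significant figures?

111.4°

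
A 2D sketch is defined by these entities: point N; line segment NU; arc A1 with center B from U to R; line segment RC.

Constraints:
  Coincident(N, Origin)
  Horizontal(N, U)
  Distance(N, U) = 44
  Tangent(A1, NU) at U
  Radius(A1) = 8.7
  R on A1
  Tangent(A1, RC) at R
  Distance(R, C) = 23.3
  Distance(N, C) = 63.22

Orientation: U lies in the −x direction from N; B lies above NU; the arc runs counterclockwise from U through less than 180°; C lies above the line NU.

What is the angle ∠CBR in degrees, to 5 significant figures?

69.525°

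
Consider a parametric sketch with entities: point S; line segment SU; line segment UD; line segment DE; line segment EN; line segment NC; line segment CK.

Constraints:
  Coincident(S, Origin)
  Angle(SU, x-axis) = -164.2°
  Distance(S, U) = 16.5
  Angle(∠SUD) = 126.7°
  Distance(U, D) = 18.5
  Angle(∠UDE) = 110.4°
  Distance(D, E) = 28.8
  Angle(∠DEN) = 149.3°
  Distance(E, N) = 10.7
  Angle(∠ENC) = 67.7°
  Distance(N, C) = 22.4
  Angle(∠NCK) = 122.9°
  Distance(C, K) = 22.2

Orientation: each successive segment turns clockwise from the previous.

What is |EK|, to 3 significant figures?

31.6

S is at the origin; SU runs at -164.2° with length 16.5, so U = (-15.9, -4.49). ∠SUD = 126.7° gives UD at 142° from the x-axis; with |UD| = 18.5, D = (-30.6, 6.77). ∠UDE = 110.4° gives DE at 72.9° from the x-axis; with |DE| = 28.8, E = (-22.1, 34.3). ∠DEN = 149.3° gives EN at 42.2° from the x-axis; with |EN| = 10.7, N = (-14.2, 41.5). ∠ENC = 67.7° gives NC at -70.1° from the x-axis; with |NC| = 22.4, C = (-6.53, 20.4). ∠NCK = 122.9° gives CK at -127° from the x-axis; with |CK| = 22.2, K = (-20.0, 2.74). Then |EK| = |K − E| = 31.6.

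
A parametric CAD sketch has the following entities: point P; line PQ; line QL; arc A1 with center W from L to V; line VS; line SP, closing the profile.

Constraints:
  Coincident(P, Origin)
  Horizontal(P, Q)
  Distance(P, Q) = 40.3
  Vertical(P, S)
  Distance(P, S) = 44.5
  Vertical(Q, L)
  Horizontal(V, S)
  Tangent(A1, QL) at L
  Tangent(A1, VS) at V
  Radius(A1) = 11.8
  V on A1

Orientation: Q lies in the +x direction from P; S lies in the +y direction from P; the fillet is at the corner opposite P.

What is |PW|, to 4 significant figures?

43.38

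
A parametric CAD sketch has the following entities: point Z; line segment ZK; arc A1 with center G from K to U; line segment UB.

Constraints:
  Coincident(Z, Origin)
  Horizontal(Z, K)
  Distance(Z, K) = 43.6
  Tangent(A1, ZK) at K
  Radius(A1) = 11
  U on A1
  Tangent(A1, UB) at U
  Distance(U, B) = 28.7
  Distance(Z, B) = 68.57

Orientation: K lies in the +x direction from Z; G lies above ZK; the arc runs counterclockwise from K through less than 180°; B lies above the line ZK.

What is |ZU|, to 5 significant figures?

55.536

Z is at the origin; Z and K share the same y with |ZK| = 43.6 and K on the +x side, so K = (43.600, 0.0000). Since A1 is tangent to ZK there, GK ⟂ ZK, so G = K + (0, 11) = (43.600, 11.000). Since GU ⟂ UB (tangency), |GB| = √(11.0² + 28.7²) = 30.736 regardless of where U sits on A1. So B lies on both circle(Z, 68.57) and circle(G, 30.736); the above-ZK intersection is B = (56.455, 38.918). U is the foot of the tangent from B: U = (54.576, 10.280).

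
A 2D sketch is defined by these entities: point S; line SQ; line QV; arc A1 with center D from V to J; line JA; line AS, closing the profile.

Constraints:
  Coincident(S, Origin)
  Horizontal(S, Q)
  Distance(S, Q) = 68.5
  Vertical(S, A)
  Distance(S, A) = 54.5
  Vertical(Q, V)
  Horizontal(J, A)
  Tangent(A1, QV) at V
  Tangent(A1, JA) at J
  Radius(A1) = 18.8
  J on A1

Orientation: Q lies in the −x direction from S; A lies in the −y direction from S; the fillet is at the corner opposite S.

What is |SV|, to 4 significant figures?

77.24

The virtual corner opposite S is at (-68.50, -54.50). Since A1 is tangent to QV there, DV ⟂ QV and since A1 is tangent to JA there, DJ ⟂ JA, with radius 18.8, so the center D sits 18.8 in from both sides at D = (-49.70, -35.70). That places the tangent points at V = (-68.50, -35.70) on QV and J = (-49.70, -54.50) on JA. Then |SV| = |V − S| = 77.24.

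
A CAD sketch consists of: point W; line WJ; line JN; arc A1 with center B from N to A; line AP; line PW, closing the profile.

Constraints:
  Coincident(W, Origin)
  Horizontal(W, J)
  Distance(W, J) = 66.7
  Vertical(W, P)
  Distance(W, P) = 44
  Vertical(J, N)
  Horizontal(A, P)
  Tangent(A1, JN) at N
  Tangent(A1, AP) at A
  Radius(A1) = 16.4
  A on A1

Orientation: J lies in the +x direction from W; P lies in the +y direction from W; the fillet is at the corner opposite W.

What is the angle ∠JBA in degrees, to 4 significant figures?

149.3°

W is at the origin; W and J share the same y with |WJ| = 66.7 and J on the +x side, so J = (66.70, 0.000). WP is vertical with |WP| = 44.0 and P on the +y side, so P = (0.000, 44.00). The virtual corner opposite W is at (66.70, 44.00). The tangent condition forces BN to be normal to JN and the tangent condition forces BA to be normal to AP, with radius 16.4, so the center B sits 16.4 in from both sides at B = (50.30, 27.60). That places the tangent points at N = (66.70, 27.60) on JN and A = (50.30, 44.00) on AP. Then cos ∠JBA = BJ·BA / (|BJ||BA|), giving 149.3°.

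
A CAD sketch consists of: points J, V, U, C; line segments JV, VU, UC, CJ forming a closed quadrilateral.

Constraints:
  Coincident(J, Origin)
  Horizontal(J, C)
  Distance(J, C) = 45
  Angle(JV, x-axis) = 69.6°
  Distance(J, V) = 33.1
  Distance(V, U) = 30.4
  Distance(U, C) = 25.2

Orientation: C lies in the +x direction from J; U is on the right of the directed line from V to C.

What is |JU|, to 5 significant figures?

19.944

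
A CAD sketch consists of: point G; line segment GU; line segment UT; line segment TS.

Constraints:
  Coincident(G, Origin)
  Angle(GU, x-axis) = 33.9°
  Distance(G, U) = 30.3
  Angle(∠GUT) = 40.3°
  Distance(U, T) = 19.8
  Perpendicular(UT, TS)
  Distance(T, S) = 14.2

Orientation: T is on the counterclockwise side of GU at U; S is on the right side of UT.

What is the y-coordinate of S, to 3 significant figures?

33.2

G is at the origin; GU runs at 33.9° with length 30.3, so U = 30.3·(cos 33.9°, sin 33.9°) = (25.1, 16.9). ∠GUT = 40.3°, so UT runs at 33.9° + (180° − 40.3°) = 174° from the x-axis; with |UT| = 19.8, T = U + 19.8·(cos 174°, sin 174°) = (5.47, 19.1). The perpendicularity gives TS at right angles to UT; with |TS| = 14.2 on the right of UT, S = T + 14.2·(0.111, 0.994) = (7.06, 33.2). So S.y = 33.2.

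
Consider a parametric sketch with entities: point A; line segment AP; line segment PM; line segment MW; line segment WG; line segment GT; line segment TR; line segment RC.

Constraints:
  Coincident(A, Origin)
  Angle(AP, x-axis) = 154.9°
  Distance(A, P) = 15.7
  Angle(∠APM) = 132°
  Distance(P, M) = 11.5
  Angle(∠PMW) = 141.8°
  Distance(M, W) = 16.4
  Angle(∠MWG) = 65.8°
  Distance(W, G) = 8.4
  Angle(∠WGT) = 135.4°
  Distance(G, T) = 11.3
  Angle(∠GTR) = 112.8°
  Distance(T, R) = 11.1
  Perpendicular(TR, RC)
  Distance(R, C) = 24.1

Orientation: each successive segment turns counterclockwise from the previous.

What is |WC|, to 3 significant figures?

13.7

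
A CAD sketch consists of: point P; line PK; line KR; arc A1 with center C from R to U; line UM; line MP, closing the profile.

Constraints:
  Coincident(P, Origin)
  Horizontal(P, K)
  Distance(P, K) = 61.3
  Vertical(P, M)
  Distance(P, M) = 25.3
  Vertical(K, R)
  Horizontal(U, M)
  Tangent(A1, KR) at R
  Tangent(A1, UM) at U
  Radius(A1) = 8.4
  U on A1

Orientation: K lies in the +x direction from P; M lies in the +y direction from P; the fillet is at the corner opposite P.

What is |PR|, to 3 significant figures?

63.6

P is at the origin; PK is horizontal with |PK| = 61.3 and K on the +x side, so K = (61.3, 0.00). PM is vertical with |PM| = 25.3 and M on the +y side, so M = (0.00, 25.3). The virtual corner opposite P is at (61.3, 25.3). A1 meets KR tangentially, so CR is at right angles to KR and tangency of A1 to UM means the radius CU is perpendicular to UM, with radius 8.4, so the center C sits 8.4 in from both sides at C = (52.9, 16.9). That places the tangent points at R = (61.3, 16.9) on KR and U = (52.9, 25.3) on UM. Then |PR| = |R − P| = 63.6.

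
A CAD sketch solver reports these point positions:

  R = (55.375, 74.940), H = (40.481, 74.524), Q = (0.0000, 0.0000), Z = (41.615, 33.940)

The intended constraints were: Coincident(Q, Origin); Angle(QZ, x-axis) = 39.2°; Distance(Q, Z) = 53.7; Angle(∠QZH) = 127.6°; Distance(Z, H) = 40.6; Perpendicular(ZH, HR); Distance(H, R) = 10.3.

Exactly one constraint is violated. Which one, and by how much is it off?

Distance(H, R) = 10.3 — off by 4.60.

Q = (0.00, 0.00) ✓; QZ at 39.20° ✓; |QZ| = 53.70 ✓; ∠QZH = 127.6° ✓; |ZH| = 40.60 ✓; ∠(ZH, HR) = 90.00° ✓; |HR| = 14.90 ✗.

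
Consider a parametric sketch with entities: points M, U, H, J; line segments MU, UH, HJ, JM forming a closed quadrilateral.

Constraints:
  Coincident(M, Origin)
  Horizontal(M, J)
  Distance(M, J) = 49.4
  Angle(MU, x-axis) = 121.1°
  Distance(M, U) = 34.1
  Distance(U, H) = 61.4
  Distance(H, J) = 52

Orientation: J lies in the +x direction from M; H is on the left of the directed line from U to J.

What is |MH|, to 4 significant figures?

64.74

Checks: M.y = 0.00, J.y = 0.00 ✓; |UH| = 61.40 ✓; |HJ| = 52.00 ✓.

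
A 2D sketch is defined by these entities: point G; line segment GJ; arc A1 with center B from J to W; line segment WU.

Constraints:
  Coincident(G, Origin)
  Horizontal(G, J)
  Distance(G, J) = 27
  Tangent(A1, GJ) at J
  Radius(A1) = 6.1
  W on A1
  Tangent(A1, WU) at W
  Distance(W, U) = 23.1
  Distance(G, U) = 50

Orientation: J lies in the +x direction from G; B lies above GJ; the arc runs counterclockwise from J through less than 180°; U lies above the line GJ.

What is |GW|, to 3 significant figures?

32.2

Checks: |BW| = 6.100 ✓; ∠(BW, WU) = 90.00° ✓; |WU| = 23.10 ✓; |GU| = 50.00 ✓.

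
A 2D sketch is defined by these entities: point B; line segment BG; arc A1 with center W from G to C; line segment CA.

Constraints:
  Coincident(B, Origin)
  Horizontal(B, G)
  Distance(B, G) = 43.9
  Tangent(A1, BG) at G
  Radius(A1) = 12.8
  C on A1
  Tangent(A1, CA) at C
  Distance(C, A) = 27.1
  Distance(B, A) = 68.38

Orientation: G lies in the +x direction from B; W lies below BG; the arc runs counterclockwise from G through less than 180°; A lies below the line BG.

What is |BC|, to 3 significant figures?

41.6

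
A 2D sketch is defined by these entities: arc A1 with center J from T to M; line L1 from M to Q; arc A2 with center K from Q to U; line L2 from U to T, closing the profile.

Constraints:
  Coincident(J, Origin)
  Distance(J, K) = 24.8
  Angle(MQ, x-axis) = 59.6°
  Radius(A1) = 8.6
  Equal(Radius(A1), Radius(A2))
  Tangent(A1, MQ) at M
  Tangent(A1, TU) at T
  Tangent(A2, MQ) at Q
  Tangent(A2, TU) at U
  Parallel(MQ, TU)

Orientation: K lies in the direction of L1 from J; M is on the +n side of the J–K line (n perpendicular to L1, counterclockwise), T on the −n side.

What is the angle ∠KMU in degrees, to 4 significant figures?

15.62°

Tangency of A1 to both parallel lines with radius 8.6 puts M and T at J ± 8.6·n: M = (-7.418, 4.352), T = (7.418, -4.352). Equal radii place Q and U the same way about K: Q = K + 8.6·n = (5.132, 25.74), U = K − 8.6·n = (19.97, 17.04). Then cos ∠KMU = MK·MU / (|MK||MU|), giving 15.62°.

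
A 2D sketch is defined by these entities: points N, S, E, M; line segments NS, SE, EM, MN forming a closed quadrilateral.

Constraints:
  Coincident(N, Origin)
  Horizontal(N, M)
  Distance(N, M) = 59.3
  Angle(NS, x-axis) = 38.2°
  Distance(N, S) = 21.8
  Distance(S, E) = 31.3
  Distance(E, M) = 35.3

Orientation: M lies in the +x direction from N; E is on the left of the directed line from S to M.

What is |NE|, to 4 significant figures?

53.07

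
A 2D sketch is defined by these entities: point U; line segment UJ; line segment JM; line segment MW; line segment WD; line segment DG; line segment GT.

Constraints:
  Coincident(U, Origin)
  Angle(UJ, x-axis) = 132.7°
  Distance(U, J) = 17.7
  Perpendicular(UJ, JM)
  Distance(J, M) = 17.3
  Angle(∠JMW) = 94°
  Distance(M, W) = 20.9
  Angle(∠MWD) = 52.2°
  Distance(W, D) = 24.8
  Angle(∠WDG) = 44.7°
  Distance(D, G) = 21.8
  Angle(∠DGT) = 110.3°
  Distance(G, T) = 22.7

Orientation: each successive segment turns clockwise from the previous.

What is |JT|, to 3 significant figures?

38.5

∠WDG = 44.7° gives DG at 53.6° from the x-axis; with |DG| = 21.8, G = (4.36, 24.1). ∠DGT = 110.3° gives GT at -16.1° from the x-axis; with |GT| = 22.7, T = (26.2, 17.8). Then |JT| = |T − J| = 38.5.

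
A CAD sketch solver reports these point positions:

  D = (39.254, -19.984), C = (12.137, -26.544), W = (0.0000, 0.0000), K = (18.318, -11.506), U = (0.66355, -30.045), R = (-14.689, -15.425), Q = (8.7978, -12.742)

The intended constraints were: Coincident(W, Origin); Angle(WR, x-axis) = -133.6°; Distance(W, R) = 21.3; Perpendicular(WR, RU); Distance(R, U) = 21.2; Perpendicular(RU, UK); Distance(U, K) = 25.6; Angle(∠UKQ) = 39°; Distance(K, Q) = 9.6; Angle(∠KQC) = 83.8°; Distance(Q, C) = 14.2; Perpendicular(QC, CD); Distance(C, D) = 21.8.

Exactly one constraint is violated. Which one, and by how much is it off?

Distance(C, D) = 21.8 — off by 6.10.

W = (0.00, 0.00) ✓; WR at -133.6° ✓; |WR| = 21.30 ✓; ∠(WR, RU) = 90.00° ✓; |RU| = 21.20 ✓; ∠(RU, UK) = 90.00° ✓; |UK| = 25.60 ✓; ∠UKQ = 39.00° ✓; |KQ| = 9.600 ✓; ∠KQC = 83.80° ✓; |QC| = 14.20 ✓; ∠(QC, CD) = 90.00° ✓; |CD| = 27.90 ✗.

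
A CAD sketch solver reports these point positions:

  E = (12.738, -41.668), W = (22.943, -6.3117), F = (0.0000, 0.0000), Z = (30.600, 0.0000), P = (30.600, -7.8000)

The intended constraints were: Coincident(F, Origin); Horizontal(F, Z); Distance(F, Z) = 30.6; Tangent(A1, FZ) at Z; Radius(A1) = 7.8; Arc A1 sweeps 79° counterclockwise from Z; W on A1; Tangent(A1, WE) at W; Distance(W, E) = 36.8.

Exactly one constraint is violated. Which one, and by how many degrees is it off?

Tangent(A1, WE) at W — off by 5.10°.

F = (0.00, 0.00) ✓; F.y = 0.00, Z.y = 0.00 ✓; |FZ| = 30.60 ✓; ∠(PZ, ZF) = 90.00° ✓; |PZ| = 7.800 ✓; bearing(P→W) − bearing(P→Z) = 79.00° ✓; |PW| = 7.800 ✓; ∠(PW, WE) = 95.10° ✗; |WE| = 36.80 ✓.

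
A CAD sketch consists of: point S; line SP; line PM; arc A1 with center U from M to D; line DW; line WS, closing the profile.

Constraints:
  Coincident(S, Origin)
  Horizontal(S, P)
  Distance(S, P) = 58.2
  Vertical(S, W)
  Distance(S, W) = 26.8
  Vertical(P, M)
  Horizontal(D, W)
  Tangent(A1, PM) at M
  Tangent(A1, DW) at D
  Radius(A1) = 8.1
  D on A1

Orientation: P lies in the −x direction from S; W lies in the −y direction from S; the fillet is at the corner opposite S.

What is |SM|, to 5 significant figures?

61.130

The virtual corner opposite S is at (-58.200, -26.800). A1 meets PM tangentially, so UM is at right angles to PM and the tangent condition forces UD to be normal to DW, with radius 8.1, so the center U sits 8.1 in from both sides at U = (-50.100, -18.700). That places the tangent points at M = (-58.200, -18.700) on PM and D = (-50.100, -26.800) on DW. Then |SM| = |M − S| = 61.130.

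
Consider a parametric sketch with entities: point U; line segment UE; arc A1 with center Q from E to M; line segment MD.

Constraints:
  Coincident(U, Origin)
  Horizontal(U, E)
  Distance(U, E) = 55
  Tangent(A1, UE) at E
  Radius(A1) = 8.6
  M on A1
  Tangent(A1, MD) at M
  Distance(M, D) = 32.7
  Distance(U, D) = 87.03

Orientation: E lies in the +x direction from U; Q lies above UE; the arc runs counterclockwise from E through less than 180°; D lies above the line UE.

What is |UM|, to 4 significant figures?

61.80

Checks: |UE| = 55.00 ✓; |QM| = 8.600 ✓; ∠(QM, MD) = 90.00° ✓; |MD| = 32.70 ✓; |UD| = 87.03 ✓.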